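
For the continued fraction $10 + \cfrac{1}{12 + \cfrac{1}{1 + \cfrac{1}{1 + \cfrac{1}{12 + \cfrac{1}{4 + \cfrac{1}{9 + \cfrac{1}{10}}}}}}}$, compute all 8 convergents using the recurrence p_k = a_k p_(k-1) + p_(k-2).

Using the convergent recurrence p_i = a_i*p_{i-1} + p_{i-2}, q_i = a_i*q_{i-1} + q_{i-2} with p_{-2}=0, p_{-1}=1, q_{-2}=1, q_{-1}=0:
  i=0: a_0=10, p_0 = 10*1 + 0 = 10, q_0 = 10*0 + 1 = 1.
  i=1: a_1=12, p_1 = 12*10 + 1 = 121, q_1 = 12*1 + 0 = 12.
  i=2: a_2=1, p_2 = 1*121 + 10 = 131, q_2 = 1*12 + 1 = 13.
  i=3: a_3=1, p_3 = 1*131 + 121 = 252, q_3 = 1*13 + 12 = 25.
  i=4: a_4=12, p_4 = 12*252 + 131 = 3155, q_4 = 12*25 + 13 = 313.
  i=5: a_5=4, p_5 = 4*3155 + 252 = 12872, q_5 = 4*313 + 25 = 1277.
  i=6: a_6=9, p_6 = 9*12872 + 3155 = 119003, q_6 = 9*1277 + 313 = 11806.
  i=7: a_7=10, p_7 = 10*119003 + 12872 = 1202902, q_7 = 10*11806 + 1277 = 119337.

10/1, 121/12, 131/13, 252/25, 3155/313, 12872/1277, 119003/11806, 1202902/119337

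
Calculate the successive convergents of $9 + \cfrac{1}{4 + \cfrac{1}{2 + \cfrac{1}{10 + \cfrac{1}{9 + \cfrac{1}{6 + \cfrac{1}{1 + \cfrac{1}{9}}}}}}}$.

Using the convergent recurrence p_i = a_i*p_{i-1} + p_{i-2}, q_i = a_i*q_{i-1} + q_{i-2} with p_{-2}=0, p_{-1}=1, q_{-2}=1, q_{-1}=0:
  i=0: a_0=9, p_0 = 9*1 + 0 = 9, q_0 = 9*0 + 1 = 1.
  i=1: a_1=4, p_1 = 4*9 + 1 = 37, q_1 = 4*1 + 0 = 4.
  i=2: a_2=2, p_2 = 2*37 + 9 = 83, q_2 = 2*4 + 1 = 9.
  i=3: a_3=10, p_3 = 10*83 + 37 = 867, q_3 = 10*9 + 4 = 94.
  i=4: a_4=9, p_4 = 9*867 + 83 = 7886, q_4 = 9*94 + 9 = 855.
  i=5: a_5=6, p_5 = 6*7886 + 867 = 48183, q_5 = 6*855 + 94 = 5224.
  i=6: a_6=1, p_6 = 1*48183 + 7886 = 56069, q_6 = 1*5224 + 855 = 6079.
  i=7: a_7=9, p_7 = 9*56069 + 48183 = 552804, q_7 = 9*6079 + 5224 = 59935.

9/1, 37/4, 83/9, 867/94, 7886/855, 48183/5224, 56069/6079, 552804/59935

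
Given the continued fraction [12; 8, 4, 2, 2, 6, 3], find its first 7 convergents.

12/1, 97/8, 400/33, 897/74, 2194/181, 14061/1160, 44377/3661

Using the convergent recurrence p_i = a_i*p_{i-1} + p_{i-2}, q_i = a_i*q_{i-1} + q_{i-2} with p_{-2}=0, p_{-1}=1, q_{-2}=1, q_{-1}=0:
  i=0: a_0=12, p_0 = 12*1 + 0 = 12, q_0 = 12*0 + 1 = 1.
  i=1: a_1=8, p_1 = 8*12 + 1 = 97, q_1 = 8*1 + 0 = 8.
  i=2: a_2=4, p_2 = 4*97 + 12 = 400, q_2 = 4*8 + 1 = 33.
  i=3: a_3=2, p_3 = 2*400 + 97 = 897, q_3 = 2*33 + 8 = 74.
  i=4: a_4=2, p_4 = 2*897 + 400 = 2194, q_4 = 2*74 + 33 = 181.
  i=5: a_5=6, p_5 = 6*2194 + 897 = 14061, q_5 = 6*181 + 74 = 1160.
  i=6: a_6=3, p_6 = 3*14061 + 2194 = 44377, q_6 = 3*1160 + 181 = 3661.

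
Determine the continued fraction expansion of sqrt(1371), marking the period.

Write x_i = (sqrt(1371) + m_i)/d_i with (m_0, d_0) = (0, 1). a_0 = floor(sqrt(1371)) = 37, since 37^2 = 1369 <= 1371 < 1444 = 38^2.
Iterate m_{i+1} = d_i*a_i - m_i, d_{i+1} = (1371 - m_{i+1}^2)/d_i, a_{i+1} = floor((a_0 + m_{i+1})/d_{i+1}):
  m_1 = 1*37 - 0 = 37, d_1 = (1371 - 37^2)/1 = 2/1 = 2, a_1 = floor((37 + 37)/2) = 37.
  m_2 = 2*37 - 37 = 37, d_2 = (1371 - 37^2)/2 = 2/2 = 1, a_2 = floor((37 + 37)/1) = 74.
  m_3 = 1*74 - 37 = 37, d_3 = (1371 - 37^2)/1 = 2/1 = 2: (m_3, d_3) = (m_1, d_1) = (37, 2), so from here the quotients repeat a_1, a_2; the period length is 2.
Hence the expansion of sqrt(1371) is a_0 = 37 followed by the repeating block 37, 74 (period 2).

[37; (37, 74)]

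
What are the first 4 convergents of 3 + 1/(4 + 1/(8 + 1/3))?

Using the convergent recurrence p_i = a_i*p_{i-1} + p_{i-2}, q_i = a_i*q_{i-1} + q_{i-2} with p_{-2}=0, p_{-1}=1, q_{-2}=1, q_{-1}=0:
  i=0: a_0=3, p_0 = 3*1 + 0 = 3, q_0 = 3*0 + 1 = 1.
  i=1: a_1=4, p_1 = 4*3 + 1 = 13, q_1 = 4*1 + 0 = 4.
  i=2: a_2=8, p_2 = 8*13 + 3 = 107, q_2 = 8*4 + 1 = 33.
  i=3: a_3=3, p_3 = 3*107 + 13 = 334, q_3 = 3*33 + 4 = 103.

3/1, 13/4, 107/33, 334/103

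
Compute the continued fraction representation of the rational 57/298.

Run the Euclidean algorithm on 57 and 298; the successive quotients are the partial quotients a_0, a_1, ... (each step inverts the fractional part left over by the previous one):
  57 = 0*298 + 57, so a_0 = 0.
  298 = 5*57 + 13, so a_1 = 5.
  57 = 4*13 + 5, so a_2 = 4.
  13 = 2*5 + 3, so a_3 = 2.
  5 = 1*3 + 2, so a_4 = 1.
  3 = 1*2 + 1, so a_5 = 1.
  2 = 2*1 + 0, so a_6 = 2.
The remainder reaches 0 after 7 divisions, so the expansion has 7 partial quotients, read off in order.

[0; 5, 4, 2, 1, 1, 2]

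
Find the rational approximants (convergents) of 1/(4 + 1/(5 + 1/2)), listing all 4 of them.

Using the convergent recurrence p_i = a_i*p_{i-1} + p_{i-2}, q_i = a_i*q_{i-1} + q_{i-2} with p_{-2}=0, p_{-1}=1, q_{-2}=1, q_{-1}=0:
  i=0: a_0=0, p_0 = 0*1 + 0 = 0, q_0 = 0*0 + 1 = 1.
  i=1: a_1=4, p_1 = 4*0 + 1 = 1, q_1 = 4*1 + 0 = 4.
  i=2: a_2=5, p_2 = 5*1 + 0 = 5, q_2 = 5*4 + 1 = 21.
  i=3: a_3=2, p_3 = 2*5 + 1 = 11, q_3 = 2*21 + 4 = 46.

0/1, 1/4, 5/21, 11/46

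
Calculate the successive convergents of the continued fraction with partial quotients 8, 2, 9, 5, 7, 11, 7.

8/1, 17/2, 161/19, 822/97, 5915/698, 65887/7775, 467124/55123

Using the convergent recurrence p_i = a_i*p_{i-1} + p_{i-2}, q_i = a_i*q_{i-1} + q_{i-2} with p_{-2}=0, p_{-1}=1, q_{-2}=1, q_{-1}=0:
  i=0: a_0=8, p_0 = 8*1 + 0 = 8, q_0 = 8*0 + 1 = 1.
  i=1: a_1=2, p_1 = 2*8 + 1 = 17, q_1 = 2*1 + 0 = 2.
  i=2: a_2=9, p_2 = 9*17 + 8 = 161, q_2 = 9*2 + 1 = 19.
  i=3: a_3=5, p_3 = 5*161 + 17 = 822, q_3 = 5*19 + 2 = 97.
  i=4: a_4=7, p_4 = 7*822 + 161 = 5915, q_4 = 7*97 + 19 = 698.
  i=5: a_5=11, p_5 = 11*5915 + 822 = 65887, q_5 = 11*698 + 97 = 7775.
  i=6: a_6=7, p_6 = 7*65887 + 5915 = 467124, q_6 = 7*7775 + 698 = 55123.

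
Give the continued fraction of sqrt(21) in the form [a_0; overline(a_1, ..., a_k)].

Write x_i = (sqrt(21) + m_i)/d_i with (m_0, d_0) = (0, 1). a_0 = floor(sqrt(21)) = 4, since 4^2 = 16 <= 21 < 25 = 5^2.
Iterate m_{i+1} = d_i*a_i - m_i, d_{i+1} = (21 - m_{i+1}^2)/d_i, a_{i+1} = floor((a_0 + m_{i+1})/d_{i+1}):
  m_1 = 1*4 - 0 = 4, d_1 = (21 - 4^2)/1 = 5/1 = 5, a_1 = floor((4 + 4)/5) = 1.
  m_2 = 5*1 - 4 = 1, d_2 = (21 - 1^2)/5 = 20/5 = 4, a_2 = floor((4 + 1)/4) = 1.
  m_3 = 4*1 - 1 = 3, d_3 = (21 - 3^2)/4 = 12/4 = 3, a_3 = floor((4 + 3)/3) = 2.
  m_4 = 3*2 - 3 = 3, d_4 = (21 - 3^2)/3 = 12/3 = 4, a_4 = floor((4 + 3)/4) = 1.
  m_5 = 4*1 - 3 = 1, d_5 = (21 - 1^2)/4 = 20/4 = 5, a_5 = floor((4 + 1)/5) = 1.
  m_6 = 5*1 - 1 = 4, d_6 = (21 - 4^2)/5 = 5/5 = 1, a_6 = floor((4 + 4)/1) = 8.
  m_7 = 1*8 - 4 = 4, d_7 = (21 - 4^2)/1 = 5/1 = 5: (m_7, d_7) = (m_1, d_1) = (4, 5), so from here the quotients repeat a_1, ..., a_6; the period length is 6.
Hence the expansion of sqrt(21) is a_0 = 4 followed by the repeating block 1, 1, 2, 1, 1, 8 (period 6).

[4; overline(1, 1, 2, 1, 1, 8)]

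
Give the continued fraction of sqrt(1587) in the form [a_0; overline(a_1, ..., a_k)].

Write x_i = (sqrt(1587) + m_i)/d_i with (m_0, d_0) = (0, 1). a_0 = floor(sqrt(1587)) = 39, since 39^2 = 1521 <= 1587 < 1600 = 40^2.
Iterate m_{i+1} = d_i*a_i - m_i, d_{i+1} = (1587 - m_{i+1}^2)/d_i, a_{i+1} = floor((a_0 + m_{i+1})/d_{i+1}):
  m_1 = 1*39 - 0 = 39, d_1 = (1587 - 39^2)/1 = 66/1 = 66, a_1 = floor((39 + 39)/66) = 1.
  m_2 = 66*1 - 39 = 27, d_2 = (1587 - 27^2)/66 = 858/66 = 13, a_2 = floor((39 + 27)/13) = 5.
  m_3 = 13*5 - 27 = 38, d_3 = (1587 - 38^2)/13 = 143/13 = 11, a_3 = floor((39 + 38)/11) = 7.
  m_4 = 11*7 - 38 = 39, d_4 = (1587 - 39^2)/11 = 66/11 = 6, a_4 = floor((39 + 39)/6) = 13.
  m_5 = 6*13 - 39 = 39, d_5 = (1587 - 39^2)/6 = 66/6 = 11, a_5 = floor((39 + 39)/11) = 7.
  m_6 = 11*7 - 39 = 38, d_6 = (1587 - 38^2)/11 = 143/11 = 13, a_6 = floor((39 + 38)/13) = 5.
  m_7 = 13*5 - 38 = 27, d_7 = (1587 - 27^2)/13 = 858/13 = 66, a_7 = floor((39 + 27)/66) = 1.
  m_8 = 66*1 - 27 = 39, d_8 = (1587 - 39^2)/66 = 66/66 = 1, a_8 = floor((39 + 39)/1) = 78.
  m_9 = 1*78 - 39 = 39, d_9 = (1587 - 39^2)/1 = 66/1 = 66: (m_9, d_9) = (m_1, d_1) = (39, 66), so from here the quotients repeat a_1, ..., a_8; the period length is 8.
Hence the expansion of sqrt(1587) is a_0 = 39 followed by the repeating block 1, 5, 7, 13, 7, 5, 1, 78 (period 8).

[39; overline(1, 5, 7, 13, 7, 5, 1, 78)]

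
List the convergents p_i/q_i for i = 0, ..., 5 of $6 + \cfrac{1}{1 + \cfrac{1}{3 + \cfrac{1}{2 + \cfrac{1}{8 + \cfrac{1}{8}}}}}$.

6/1, 7/1, 27/4, 61/9, 515/76, 4181/617

Using the convergent recurrence p_i = a_i*p_{i-1} + p_{i-2}, q_i = a_i*q_{i-1} + q_{i-2} with p_{-2}=0, p_{-1}=1, q_{-2}=1, q_{-1}=0:
  i=0: a_0=6, p_0 = 6*1 + 0 = 6, q_0 = 6*0 + 1 = 1.
  i=1: a_1=1, p_1 = 1*6 + 1 = 7, q_1 = 1*1 + 0 = 1.
  i=2: a_2=3, p_2 = 3*7 + 6 = 27, q_2 = 3*1 + 1 = 4.
  i=3: a_3=2, p_3 = 2*27 + 7 = 61, q_3 = 2*4 + 1 = 9.
  i=4: a_4=8, p_4 = 8*61 + 27 = 515, q_4 = 8*9 + 4 = 76.
  i=5: a_5=8, p_5 = 8*515 + 61 = 4181, q_5 = 8*76 + 9 = 617.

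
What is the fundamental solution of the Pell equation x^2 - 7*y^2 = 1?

First expand sqrt(7) as a continued fraction. With x_i = (sqrt(7) + m_i)/d_i and (m_0, d_0) = (0, 1): a_0 = floor(sqrt(7)) = 2, since 2^2 = 4 <= 7 < 9 = 3^2.
Iterate m_{i+1} = d_i*a_i - m_i, d_{i+1} = (7 - m_{i+1}^2)/d_i, a_{i+1} = floor((a_0 + m_{i+1})/d_{i+1}):
  m_1 = 1*2 - 0 = 2, d_1 = (7 - 2^2)/1 = 3/1 = 3, a_1 = floor((2 + 2)/3) = 1.
  m_2 = 3*1 - 2 = 1, d_2 = (7 - 1^2)/3 = 6/3 = 2, a_2 = floor((2 + 1)/2) = 1.
  m_3 = 2*1 - 1 = 1, d_3 = (7 - 1^2)/2 = 6/2 = 3, a_3 = floor((2 + 1)/3) = 1.
  m_4 = 3*1 - 1 = 2, d_4 = (7 - 2^2)/3 = 3/3 = 1, a_4 = floor((2 + 2)/1) = 4.
  m_5 = 1*4 - 2 = 2, d_5 = (7 - 2^2)/1 = 3/1 = 3: (m_5, d_5) = (m_1, d_1) = (2, 3), so from here the quotients repeat a_1, ..., a_4; the period length is 4.
So sqrt(7) = [2; (1, 1, 1, 4)] with period length k = 4.
k is even, so the fundamental solution of x^2 - 7y^2 = 1 is (p_{k-1}, q_{k-1}) = (p_3, q_3); compute convergents through index 3.
Convergents (p_i = a_i*p_{i-1} + p_{i-2}, q_i = a_i*q_{i-1} + q_{i-2} with p_{-2}=0, p_{-1}=1, q_{-2}=1, q_{-1}=0):
  i=0: a_0=2, p_0 = 2*1 + 0 = 2, q_0 = 2*0 + 1 = 1.
  i=1: a_1=1, p_1 = 1*2 + 1 = 3, q_1 = 1*1 + 0 = 1.
  i=2: a_2=1, p_2 = 1*3 + 2 = 5, q_2 = 1*1 + 1 = 2.
  i=3: a_3=1, p_3 = 1*5 + 3 = 8, q_3 = 1*2 + 1 = 3.
Check: 8^2 - 7*3^2 = 64 - 63 = 1, so (x, y) = (8, 3) solves the equation, and by the theorem it is the least positive solution.

(x, y) = (8, 3)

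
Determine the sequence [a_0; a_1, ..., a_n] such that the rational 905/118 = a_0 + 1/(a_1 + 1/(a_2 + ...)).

Run the Euclidean algorithm on 905 and 118; the successive quotients are the partial quotients a_0, a_1, ... (each step inverts the fractional part left over by the previous one):
  905 = 7*118 + 79, so a_0 = 7.
  118 = 1*79 + 39, so a_1 = 1.
  79 = 2*39 + 1, so a_2 = 2.
  39 = 39*1 + 0, so a_3 = 39.
The remainder reaches 0 after 4 divisions, so the expansion has 4 partial quotients, read off in order.

[7; 1, 2, 39]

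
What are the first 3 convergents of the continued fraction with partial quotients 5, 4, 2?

5/1, 21/4, 47/9

Using the convergent recurrence p_i = a_i*p_{i-1} + p_{i-2}, q_i = a_i*q_{i-1} + q_{i-2} with p_{-2}=0, p_{-1}=1, q_{-2}=1, q_{-1}=0:
  i=0: a_0=5, p_0 = 5*1 + 0 = 5, q_0 = 5*0 + 1 = 1.
  i=1: a_1=4, p_1 = 4*5 + 1 = 21, q_1 = 4*1 + 0 = 4.
  i=2: a_2=2, p_2 = 2*21 + 5 = 47, q_2 = 2*4 + 1 = 9.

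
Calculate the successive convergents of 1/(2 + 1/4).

0/1, 1/2, 4/9

Using the convergent recurrence p_i = a_i*p_{i-1} + p_{i-2}, q_i = a_i*q_{i-1} + q_{i-2} with p_{-2}=0, p_{-1}=1, q_{-2}=1, q_{-1}=0:
  i=0: a_0=0, p_0 = 0*1 + 0 = 0, q_0 = 0*0 + 1 = 1.
  i=1: a_1=2, p_1 = 2*0 + 1 = 1, q_1 = 2*1 + 0 = 2.
  i=2: a_2=4, p_2 = 4*1 + 0 = 4, q_2 = 4*2 + 1 = 9.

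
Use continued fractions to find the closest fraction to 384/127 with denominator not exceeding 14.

Expand x = 384/127 as a continued fraction with the Euclidean algorithm:
  384 = 3*127 + 3, so a_0 = 3.
  127 = 42*3 + 1, so a_1 = 42.
  3 = 3*1 + 0, so a_2 = 3.
so x = [3; 42, 3].
Convergents (p_i = a_i*p_{i-1} + p_{i-2}, q_i = a_i*q_{i-1} + q_{i-2} with p_{-2}=0, p_{-1}=1, q_{-2}=1, q_{-1}=0), until the denominator exceeds 14:
  i=0: a_0=3, p_0 = 3*1 + 0 = 3, q_0 = 3*0 + 1 = 1.
  i=1: a_1=42, p_1 = 42*3 + 1 = 127, q_1 = 42*1 + 0 = 42.
q_1 = 42 > 14, so the last convergent with denominator <= 14 is p_0/q_0 = 3/1.
The closest fraction with denominator <= 14 is either p_0/q_0 or the intermediate fraction (k*p_0 + p_{-1})/(k*q_0 + q_{-1}) with the largest k >= 1 whose denominator stays <= 14; these approach x as k grows, and every other convergent or intermediate fraction in range is farther away.
Largest k: floor((14 - q_{-1})/q_0) = floor((14 - 0)/1) = 14 (using the seeds p_{-1} = 1, q_{-1} = 0).
That gives (14*3 + 1)/(14*1 + 0) = 43/14.
Compare the errors: |x - 3/1| = |384*1 - 3*127|/(127*1) = 3/127, and |x - 43/14| = |384*14 - 43*127|/(127*14) = 85/1778.
Cross-multiplying, 3*1778 = 5334 < 10795 = 85*127, so 3/127 is smaller: the convergent 3/1 is closer to x than 43/14.

3/1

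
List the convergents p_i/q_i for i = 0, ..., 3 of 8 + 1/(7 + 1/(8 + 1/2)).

8/1, 57/7, 464/57, 985/121

Using the convergent recurrence p_i = a_i*p_{i-1} + p_{i-2}, q_i = a_i*q_{i-1} + q_{i-2} with p_{-2}=0, p_{-1}=1, q_{-2}=1, q_{-1}=0:
  i=0: a_0=8, p_0 = 8*1 + 0 = 8, q_0 = 8*0 + 1 = 1.
  i=1: a_1=7, p_1 = 7*8 + 1 = 57, q_1 = 7*1 + 0 = 7.
  i=2: a_2=8, p_2 = 8*57 + 8 = 464, q_2 = 8*7 + 1 = 57.
  i=3: a_3=2, p_3 = 2*464 + 57 = 985, q_3 = 2*57 + 7 = 121.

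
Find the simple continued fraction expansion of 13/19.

Run the Euclidean algorithm on 13 and 19; the successive quotients are the partial quotients a_0, a_1, ... (each step inverts the fractional part left over by the previous one):
  13 = 0*19 + 13, so a_0 = 0.
  19 = 1*13 + 6, so a_1 = 1.
  13 = 2*6 + 1, so a_2 = 2.
  6 = 6*1 + 0, so a_3 = 6.
The remainder reaches 0 after 4 divisions, so the expansion has 4 partial quotients, read off in order.

[0; 1, 2, 6]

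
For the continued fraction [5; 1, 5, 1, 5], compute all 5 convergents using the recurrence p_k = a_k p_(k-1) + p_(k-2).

Using the convergent recurrence p_i = a_i*p_{i-1} + p_{i-2}, q_i = a_i*q_{i-1} + q_{i-2} with p_{-2}=0, p_{-1}=1, q_{-2}=1, q_{-1}=0:
  i=0: a_0=5, p_0 = 5*1 + 0 = 5, q_0 = 5*0 + 1 = 1.
  i=1: a_1=1, p_1 = 1*5 + 1 = 6, q_1 = 1*1 + 0 = 1.
  i=2: a_2=5, p_2 = 5*6 + 5 = 35, q_2 = 5*1 + 1 = 6.
  i=3: a_3=1, p_3 = 1*35 + 6 = 41, q_3 = 1*6 + 1 = 7.
  i=4: a_4=5, p_4 = 5*41 + 35 = 240, q_4 = 5*7 + 6 = 41.

5/1, 6/1, 35/6, 41/7, 240/41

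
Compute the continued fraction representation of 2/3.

Run the Euclidean algorithm on 2 and 3; the successive quotients are the partial quotients a_0, a_1, ... (each step inverts the fractional part left over by the previous one):
  2 = 0*3 + 2, so a_0 = 0.
  3 = 1*2 + 1, so a_1 = 1.
  2 = 2*1 + 0, so a_2 = 2.
The remainder reaches 0 after 3 divisions, so the expansion has 3 partial quotients, read off in order.

[0; 1, 2]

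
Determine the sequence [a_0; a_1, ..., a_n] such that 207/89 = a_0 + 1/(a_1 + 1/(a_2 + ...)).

Run the Euclidean algorithm on 207 and 89; the successive quotients are the partial quotients a_0, a_1, ... (each step inverts the fractional part left over by the previous one):
  207 = 2*89 + 29, so a_0 = 2.
  89 = 3*29 + 2, so a_1 = 3.
  29 = 14*2 + 1, so a_2 = 14.
  2 = 2*1 + 0, so a_3 = 2.
The remainder reaches 0 after 4 divisions, so the expansion has 4 partial quotients, read off in order.

[2; 3, 14, 2]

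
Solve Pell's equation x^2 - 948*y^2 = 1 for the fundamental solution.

First expand sqrt(948) as a continued fraction. With x_i = (sqrt(948) + m_i)/d_i and (m_0, d_0) = (0, 1): a_0 = floor(sqrt(948)) = 30, since 30^2 = 900 <= 948 < 961 = 31^2.
Iterate m_{i+1} = d_i*a_i - m_i, d_{i+1} = (948 - m_{i+1}^2)/d_i, a_{i+1} = floor((a_0 + m_{i+1})/d_{i+1}):
  m_1 = 1*30 - 0 = 30, d_1 = (948 - 30^2)/1 = 48/1 = 48, a_1 = floor((30 + 30)/48) = 1.
  m_2 = 48*1 - 30 = 18, d_2 = (948 - 18^2)/48 = 624/48 = 13, a_2 = floor((30 + 18)/13) = 3.
  m_3 = 13*3 - 18 = 21, d_3 = (948 - 21^2)/13 = 507/13 = 39, a_3 = floor((30 + 21)/39) = 1.
  m_4 = 39*1 - 21 = 18, d_4 = (948 - 18^2)/39 = 624/39 = 16, a_4 = floor((30 + 18)/16) = 3.
  m_5 = 16*3 - 18 = 30, d_5 = (948 - 30^2)/16 = 48/16 = 3, a_5 = floor((30 + 30)/3) = 20.
  m_6 = 3*20 - 30 = 30, d_6 = (948 - 30^2)/3 = 48/3 = 16, a_6 = floor((30 + 30)/16) = 3.
  m_7 = 16*3 - 30 = 18, d_7 = (948 - 18^2)/16 = 624/16 = 39, a_7 = floor((30 + 18)/39) = 1.
  m_8 = 39*1 - 18 = 21, d_8 = (948 - 21^2)/39 = 507/39 = 13, a_8 = floor((30 + 21)/13) = 3.
  m_9 = 13*3 - 21 = 18, d_9 = (948 - 18^2)/13 = 624/13 = 48, a_9 = floor((30 + 18)/48) = 1.
  m_10 = 48*1 - 18 = 30, d_10 = (948 - 30^2)/48 = 48/48 = 1, a_10 = floor((30 + 30)/1) = 60.
  m_11 = 1*60 - 30 = 30, d_11 = (948 - 30^2)/1 = 48/1 = 48: (m_11, d_11) = (m_1, d_1) = (30, 48), so from here the quotients repeat a_1, ..., a_10; the period length is 10.
So sqrt(948) = [30; (1, 3, 1, 3, 20, 3, 1, 3, 1, 60)] with period length k = 10.
k is even, so the fundamental solution of x^2 - 948y^2 = 1 is (p_{k-1}, q_{k-1}) = (p_9, q_9); compute convergents through index 9.
Convergents (p_i = a_i*p_{i-1} + p_{i-2}, q_i = a_i*q_{i-1} + q_{i-2} with p_{-2}=0, p_{-1}=1, q_{-2}=1, q_{-1}=0):
  i=0: a_0=30, p_0 = 30*1 + 0 = 30, q_0 = 30*0 + 1 = 1.
  i=1: a_1=1, p_1 = 1*30 + 1 = 31, q_1 = 1*1 + 0 = 1.
  i=2: a_2=3, p_2 = 3*31 + 30 = 123, q_2 = 3*1 + 1 = 4.
  i=3: a_3=1, p_3 = 1*123 + 31 = 154, q_3 = 1*4 + 1 = 5.
  i=4: a_4=3, p_4 = 3*154 + 123 = 585, q_4 = 3*5 + 4 = 19.
  i=5: a_5=20, p_5 = 20*585 + 154 = 11854, q_5 = 20*19 + 5 = 385.
  i=6: a_6=3, p_6 = 3*11854 + 585 = 36147, q_6 = 3*385 + 19 = 1174.
  i=7: a_7=1, p_7 = 1*36147 + 11854 = 48001, q_7 = 1*1174 + 385 = 1559.
  i=8: a_8=3, p_8 = 3*48001 + 36147 = 180150, q_8 = 3*1559 + 1174 = 5851.
  i=9: a_9=1, p_9 = 1*180150 + 48001 = 228151, q_9 = 1*5851 + 1559 = 7410.
Check: 228151^2 - 948*7410^2 = 52052878801 - 52052878800 = 1, so (x, y) = (228151, 7410) solves the equation, and by the theorem it is the least positive solution.

(x, y) = (228151, 7410)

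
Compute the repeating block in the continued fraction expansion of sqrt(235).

[15; (3, 30)]

Write x_i = (sqrt(235) + m_i)/d_i with (m_0, d_0) = (0, 1). a_0 = floor(sqrt(235)) = 15, since 15^2 = 225 <= 235 < 256 = 16^2.
Iterate m_{i+1} = d_i*a_i - m_i, d_{i+1} = (235 - m_{i+1}^2)/d_i, a_{i+1} = floor((a_0 + m_{i+1})/d_{i+1}):
  m_1 = 1*15 - 0 = 15, d_1 = (235 - 15^2)/1 = 10/1 = 10, a_1 = floor((15 + 15)/10) = 3.
  m_2 = 10*3 - 15 = 15, d_2 = (235 - 15^2)/10 = 10/10 = 1, a_2 = floor((15 + 15)/1) = 30.
  m_3 = 1*30 - 15 = 15, d_3 = (235 - 15^2)/1 = 10/1 = 10: (m_3, d_3) = (m_1, d_1) = (15, 10), so from here the quotients repeat a_1, a_2; the period length is 2.
Hence the expansion of sqrt(235) is a_0 = 15 followed by the repeating block 3, 30 (period 2).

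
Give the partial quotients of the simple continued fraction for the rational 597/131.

Run the Euclidean algorithm on 597 and 131; the successive quotients are the partial quotients a_0, a_1, ... (each step inverts the fractional part left over by the previous one):
  597 = 4*131 + 73, so a_0 = 4.
  131 = 1*73 + 58, so a_1 = 1.
  73 = 1*58 + 15, so a_2 = 1.
  58 = 3*15 + 13, so a_3 = 3.
  15 = 1*13 + 2, so a_4 = 1.
  13 = 6*2 + 1, so a_5 = 6.
  2 = 2*1 + 0, so a_6 = 2.
The remainder reaches 0 after 7 divisions, so the expansion has 7 partial quotients, read off in order.

[4; 1, 1, 3, 1, 6, 2]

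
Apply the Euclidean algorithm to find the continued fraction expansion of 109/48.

[2; 3, 1, 2, 4]

Run the Euclidean algorithm on 109 and 48; the successive quotients are the partial quotients a_0, a_1, ... (each step inverts the fractional part left over by the previous one):
  109 = 2*48 + 13, so a_0 = 2.
  48 = 3*13 + 9, so a_1 = 3.
  13 = 1*9 + 4, so a_2 = 1.
  9 = 2*4 + 1, so a_3 = 2.
  4 = 4*1 + 0, so a_4 = 4.
The remainder reaches 0 after 5 divisions, so the expansion has 5 partial quotients, read off in order.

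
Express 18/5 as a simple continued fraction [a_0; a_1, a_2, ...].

Run the Euclidean algorithm on 18 and 5; the successive quotients are the partial quotients a_0, a_1, ... (each step inverts the fractional part left over by the previous one):
  18 = 3*5 + 3, so a_0 = 3.
  5 = 1*3 + 2, so a_1 = 1.
  3 = 1*2 + 1, so a_2 = 1.
  2 = 2*1 + 0, so a_3 = 2.
The remainder reaches 0 after 4 divisions, so the expansion has 4 partial quotients, read off in order.

[3; 1, 1, 2]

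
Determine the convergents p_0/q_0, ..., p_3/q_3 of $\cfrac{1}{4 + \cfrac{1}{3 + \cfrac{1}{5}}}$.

Using the convergent recurrence p_i = a_i*p_{i-1} + p_{i-2}, q_i = a_i*q_{i-1} + q_{i-2} with p_{-2}=0, p_{-1}=1, q_{-2}=1, q_{-1}=0:
  i=0: a_0=0, p_0 = 0*1 + 0 = 0, q_0 = 0*0 + 1 = 1.
  i=1: a_1=4, p_1 = 4*0 + 1 = 1, q_1 = 4*1 + 0 = 4.
  i=2: a_2=3, p_2 = 3*1 + 0 = 3, q_2 = 3*4 + 1 = 13.
  i=3: a_3=5, p_3 = 5*3 + 1 = 16, q_3 = 5*13 + 4 = 69.

0/1, 1/4, 3/13, 16/69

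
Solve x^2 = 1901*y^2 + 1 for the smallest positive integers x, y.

First expand sqrt(1901) as a continued fraction. With x_i = (sqrt(1901) + m_i)/d_i and (m_0, d_0) = (0, 1): a_0 = floor(sqrt(1901)) = 43, since 43^2 = 1849 <= 1901 < 1936 = 44^2.
Iterate m_{i+1} = d_i*a_i - m_i, d_{i+1} = (1901 - m_{i+1}^2)/d_i, a_{i+1} = floor((a_0 + m_{i+1})/d_{i+1}):
  m_1 = 1*43 - 0 = 43, d_1 = (1901 - 43^2)/1 = 52/1 = 52, a_1 = floor((43 + 43)/52) = 1.
  m_2 = 52*1 - 43 = 9, d_2 = (1901 - 9^2)/52 = 1820/52 = 35, a_2 = floor((43 + 9)/35) = 1.
  m_3 = 35*1 - 9 = 26, d_3 = (1901 - 26^2)/35 = 1225/35 = 35, a_3 = floor((43 + 26)/35) = 1.
  m_4 = 35*1 - 26 = 9, d_4 = (1901 - 9^2)/35 = 1820/35 = 52, a_4 = floor((43 + 9)/52) = 1.
  m_5 = 52*1 - 9 = 43, d_5 = (1901 - 43^2)/52 = 52/52 = 1, a_5 = floor((43 + 43)/1) = 86.
  m_6 = 1*86 - 43 = 43, d_6 = (1901 - 43^2)/1 = 52/1 = 52: (m_6, d_6) = (m_1, d_1) = (43, 52), so from here the quotients repeat a_1, ..., a_5; the period length is 5.
So sqrt(1901) = [43; (1, 1, 1, 1, 86)] with period length k = 5.
k is odd, so (p_{k-1}, q_{k-1}) only solves x^2 - 1901y^2 = -1 and the fundamental solution of x^2 - 1901y^2 = 1 is (p_{2k-1}, q_{2k-1}) = (p_9, q_9); compute convergents through index 9, running through the period twice.
Convergents (p_i = a_i*p_{i-1} + p_{i-2}, q_i = a_i*q_{i-1} + q_{i-2} with p_{-2}=0, p_{-1}=1, q_{-2}=1, q_{-1}=0):
  i=0: a_0=43, p_0 = 43*1 + 0 = 43, q_0 = 43*0 + 1 = 1.
  i=1: a_1=1, p_1 = 1*43 + 1 = 44, q_1 = 1*1 + 0 = 1.
  i=2: a_2=1, p_2 = 1*44 + 43 = 87, q_2 = 1*1 + 1 = 2.
  i=3: a_3=1, p_3 = 1*87 + 44 = 131, q_3 = 1*2 + 1 = 3.
  i=4: a_4=1, p_4 = 1*131 + 87 = 218, q_4 = 1*3 + 2 = 5.
  i=5: a_5=86, p_5 = 86*218 + 131 = 18879, q_5 = 86*5 + 3 = 433.
  i=6: a_6=1, p_6 = 1*18879 + 218 = 19097, q_6 = 1*433 + 5 = 438.
  i=7: a_7=1, p_7 = 1*19097 + 18879 = 37976, q_7 = 1*438 + 433 = 871.
  i=8: a_8=1, p_8 = 1*37976 + 19097 = 57073, q_8 = 1*871 + 438 = 1309.
  i=9: a_9=1, p_9 = 1*57073 + 37976 = 95049, q_9 = 1*1309 + 871 = 2180.
Indeed p_4^2 - 1901*q_4^2 = 47524 - 47525 = -1, not +1.
Check: 95049^2 - 1901*2180^2 = 9034312401 - 9034312400 = 1, so (x, y) = (95049, 2180) solves the equation, and by the theorem it is the least positive solution.

(x, y) = (95049, 2180)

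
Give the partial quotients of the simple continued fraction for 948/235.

Run the Euclidean algorithm on 948 and 235; the successive quotients are the partial quotients a_0, a_1, ... (each step inverts the fractional part left over by the previous one):
  948 = 4*235 + 8, so a_0 = 4.
  235 = 29*8 + 3, so a_1 = 29.
  8 = 2*3 + 2, so a_2 = 2.
  3 = 1*2 + 1, so a_3 = 1.
  2 = 2*1 + 0, so a_4 = 2.
The remainder reaches 0 after 5 divisions, so the expansion has 5 partial quotients, read off in order.

[4; 29, 2, 1, 2]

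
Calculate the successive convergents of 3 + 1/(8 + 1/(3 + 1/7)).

3/1, 25/8, 78/25, 571/183

Using the convergent recurrence p_i = a_i*p_{i-1} + p_{i-2}, q_i = a_i*q_{i-1} + q_{i-2} with p_{-2}=0, p_{-1}=1, q_{-2}=1, q_{-1}=0:
  i=0: a_0=3, p_0 = 3*1 + 0 = 3, q_0 = 3*0 + 1 = 1.
  i=1: a_1=8, p_1 = 8*3 + 1 = 25, q_1 = 8*1 + 0 = 8.
  i=2: a_2=3, p_2 = 3*25 + 3 = 78, q_2 = 3*8 + 1 = 25.
  i=3: a_3=7, p_3 = 7*78 + 25 = 571, q_3 = 7*25 + 8 = 183.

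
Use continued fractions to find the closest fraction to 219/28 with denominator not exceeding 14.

86/11

Expand x = 219/28 as a continued fraction with the Euclidean algorithm:
  219 = 7*28 + 23, so a_0 = 7.
  28 = 1*23 + 5, so a_1 = 1.
  23 = 4*5 + 3, so a_2 = 4.
  5 = 1*3 + 2, so a_3 = 1.
  3 = 1*2 + 1, so a_4 = 1.
  2 = 2*1 + 0, so a_5 = 2.
so x = [7; 1, 4, 1, 1, 2].
Convergents (p_i = a_i*p_{i-1} + p_{i-2}, q_i = a_i*q_{i-1} + q_{i-2} with p_{-2}=0, p_{-1}=1, q_{-2}=1, q_{-1}=0), until the denominator exceeds 14:
  i=0: a_0=7, p_0 = 7*1 + 0 = 7, q_0 = 7*0 + 1 = 1.
  i=1: a_1=1, p_1 = 1*7 + 1 = 8, q_1 = 1*1 + 0 = 1.
  i=2: a_2=4, p_2 = 4*8 + 7 = 39, q_2 = 4*1 + 1 = 5.
  i=3: a_3=1, p_3 = 1*39 + 8 = 47, q_3 = 1*5 + 1 = 6.
  i=4: a_4=1, p_4 = 1*47 + 39 = 86, q_4 = 1*6 + 5 = 11.
  i=5: a_5=2, p_5 = 2*86 + 47 = 219, q_5 = 2*11 + 6 = 28.
q_5 = 28 > 14, so the last convergent with denominator <= 14 is p_4/q_4 = 86/11.
The closest fraction with denominator <= 14 is either p_4/q_4 or the intermediate fraction (k*p_4 + p_3)/(k*q_4 + q_3) with the largest k >= 1 whose denominator stays <= 14; these approach x as k grows, and every other convergent or intermediate fraction in range is farther away.
Largest k: floor((14 - q_3)/q_4) = floor((14 - 6)/11) = 0.
Since k = 0, no intermediate fraction beyond p_4/q_4 has denominator <= 14, so the convergent 86/11 is the closest (its error is |219*11 - 86*28|/(28*11) = 1/308).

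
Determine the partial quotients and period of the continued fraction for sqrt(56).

Write x_i = (sqrt(56) + m_i)/d_i with (m_0, d_0) = (0, 1). a_0 = floor(sqrt(56)) = 7, since 7^2 = 49 <= 56 < 64 = 8^2.
Iterate m_{i+1} = d_i*a_i - m_i, d_{i+1} = (56 - m_{i+1}^2)/d_i, a_{i+1} = floor((a_0 + m_{i+1})/d_{i+1}):
  m_1 = 1*7 - 0 = 7, d_1 = (56 - 7^2)/1 = 7/1 = 7, a_1 = floor((7 + 7)/7) = 2.
  m_2 = 7*2 - 7 = 7, d_2 = (56 - 7^2)/7 = 7/7 = 1, a_2 = floor((7 + 7)/1) = 14.
  m_3 = 1*14 - 7 = 7, d_3 = (56 - 7^2)/1 = 7/1 = 7: (m_3, d_3) = (m_1, d_1) = (7, 7), so from here the quotients repeat a_1, a_2; the period length is 2.
Hence the expansion of sqrt(56) is a_0 = 7 followed by the repeating block 2, 14 (period 2).

[7; (2, 14)]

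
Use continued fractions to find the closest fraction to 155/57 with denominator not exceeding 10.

19/7

Expand x = 155/57 as a continued fraction with the Euclidean algorithm:
  155 = 2*57 + 41, so a_0 = 2.
  57 = 1*41 + 16, so a_1 = 1.
  41 = 2*16 + 9, so a_2 = 2.
  16 = 1*9 + 7, so a_3 = 1.
  9 = 1*7 + 2, so a_4 = 1.
  7 = 3*2 + 1, so a_5 = 3.
  2 = 2*1 + 0, so a_6 = 2.
so x = [2; 1, 2, 1, 1, 3, 2].
Convergents (p_i = a_i*p_{i-1} + p_{i-2}, q_i = a_i*q_{i-1} + q_{i-2} with p_{-2}=0, p_{-1}=1, q_{-2}=1, q_{-1}=0), until the denominator exceeds 10:
  i=0: a_0=2, p_0 = 2*1 + 0 = 2, q_0 = 2*0 + 1 = 1.
  i=1: a_1=1, p_1 = 1*2 + 1 = 3, q_1 = 1*1 + 0 = 1.
  i=2: a_2=2, p_2 = 2*3 + 2 = 8, q_2 = 2*1 + 1 = 3.
  i=3: a_3=1, p_3 = 1*8 + 3 = 11, q_3 = 1*3 + 1 = 4.
  i=4: a_4=1, p_4 = 1*11 + 8 = 19, q_4 = 1*4 + 3 = 7.
  i=5: a_5=3, p_5 = 3*19 + 11 = 68, q_5 = 3*7 + 4 = 25.
q_5 = 25 > 10, so the last convergent with denominator <= 10 is p_4/q_4 = 19/7.
The closest fraction with denominator <= 10 is either p_4/q_4 or the intermediate fraction (k*p_4 + p_3)/(k*q_4 + q_3) with the largest k >= 1 whose denominator stays <= 10; these approach x as k grows, and every other convergent or intermediate fraction in range is farther away.
Largest k: floor((10 - q_3)/q_4) = floor((10 - 4)/7) = 0.
Since k = 0, no intermediate fraction beyond p_4/q_4 has denominator <= 10, so the convergent 19/7 is the closest (its error is |155*7 - 19*57|/(57*7) = 2/399).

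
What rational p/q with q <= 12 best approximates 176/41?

30/7

Expand x = 176/41 as a continued fraction with the Euclidean algorithm:
  176 = 4*41 + 12, so a_0 = 4.
  41 = 3*12 + 5, so a_1 = 3.
  12 = 2*5 + 2, so a_2 = 2.
  5 = 2*2 + 1, so a_3 = 2.
  2 = 2*1 + 0, so a_4 = 2.
so x = [4; 3, 2, 2, 2].
Convergents (p_i = a_i*p_{i-1} + p_{i-2}, q_i = a_i*q_{i-1} + q_{i-2} with p_{-2}=0, p_{-1}=1, q_{-2}=1, q_{-1}=0), until the denominator exceeds 12:
  i=0: a_0=4, p_0 = 4*1 + 0 = 4, q_0 = 4*0 + 1 = 1.
  i=1: a_1=3, p_1 = 3*4 + 1 = 13, q_1 = 3*1 + 0 = 3.
  i=2: a_2=2, p_2 = 2*13 + 4 = 30, q_2 = 2*3 + 1 = 7.
  i=3: a_3=2, p_3 = 2*30 + 13 = 73, q_3 = 2*7 + 3 = 17.
q_3 = 17 > 12, so the last convergent with denominator <= 12 is p_2/q_2 = 30/7.
The closest fraction with denominator <= 12 is either p_2/q_2 or the intermediate fraction (k*p_2 + p_1)/(k*q_2 + q_1) with the largest k >= 1 whose denominator stays <= 12; these approach x as k grows, and every other convergent or intermediate fraction in range is farther away.
Largest k: floor((12 - q_1)/q_2) = floor((12 - 3)/7) = 1.
That gives (1*30 + 13)/(1*7 + 3) = 43/10.
Compare the errors: |x - 30/7| = |176*7 - 30*41|/(41*7) = 2/287, and |x - 43/10| = |176*10 - 43*41|/(41*10) = 3/410.
Cross-multiplying, 2*410 = 820 < 861 = 3*287, so 2/287 is smaller: the convergent 30/7 is closer to x than 43/10.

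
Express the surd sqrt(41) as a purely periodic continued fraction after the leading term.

Write x_i = (sqrt(41) + m_i)/d_i with (m_0, d_0) = (0, 1). a_0 = floor(sqrt(41)) = 6, since 6^2 = 36 <= 41 < 49 = 7^2.
Iterate m_{i+1} = d_i*a_i - m_i, d_{i+1} = (41 - m_{i+1}^2)/d_i, a_{i+1} = floor((a_0 + m_{i+1})/d_{i+1}):
  m_1 = 1*6 - 0 = 6, d_1 = (41 - 6^2)/1 = 5/1 = 5, a_1 = floor((6 + 6)/5) = 2.
  m_2 = 5*2 - 6 = 4, d_2 = (41 - 4^2)/5 = 25/5 = 5, a_2 = floor((6 + 4)/5) = 2.
  m_3 = 5*2 - 4 = 6, d_3 = (41 - 6^2)/5 = 5/5 = 1, a_3 = floor((6 + 6)/1) = 12.
  m_4 = 1*12 - 6 = 6, d_4 = (41 - 6^2)/1 = 5/1 = 5: (m_4, d_4) = (m_1, d_1) = (6, 5), so from here the quotients repeat a_1, ..., a_3; the period length is 3.
Hence the expansion of sqrt(41) is a_0 = 6 followed by the repeating block 2, 2, 12 (period 3).

[6; (2, 2, 12)]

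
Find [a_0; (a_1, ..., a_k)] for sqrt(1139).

[33; (1, 2, 1, 66)]

Write x_i = (sqrt(1139) + m_i)/d_i with (m_0, d_0) = (0, 1). a_0 = floor(sqrt(1139)) = 33, since 33^2 = 1089 <= 1139 < 1156 = 34^2.
Iterate m_{i+1} = d_i*a_i - m_i, d_{i+1} = (1139 - m_{i+1}^2)/d_i, a_{i+1} = floor((a_0 + m_{i+1})/d_{i+1}):
  m_1 = 1*33 - 0 = 33, d_1 = (1139 - 33^2)/1 = 50/1 = 50, a_1 = floor((33 + 33)/50) = 1.
  m_2 = 50*1 - 33 = 17, d_2 = (1139 - 17^2)/50 = 850/50 = 17, a_2 = floor((33 + 17)/17) = 2.
  m_3 = 17*2 - 17 = 17, d_3 = (1139 - 17^2)/17 = 850/17 = 50, a_3 = floor((33 + 17)/50) = 1.
  m_4 = 50*1 - 17 = 33, d_4 = (1139 - 33^2)/50 = 50/50 = 1, a_4 = floor((33 + 33)/1) = 66.
  m_5 = 1*66 - 33 = 33, d_5 = (1139 - 33^2)/1 = 50/1 = 50: (m_5, d_5) = (m_1, d_1) = (33, 50), so from here the quotients repeat a_1, ..., a_4; the period length is 4.
Hence the expansion of sqrt(1139) is a_0 = 33 followed by the repeating block 1, 2, 1, 66 (period 4).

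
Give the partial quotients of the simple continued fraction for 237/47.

[5; 23, 2]

Run the Euclidean algorithm on 237 and 47; the successive quotients are the partial quotients a_0, a_1, ... (each step inverts the fractional part left over by the previous one):
  237 = 5*47 + 2, so a_0 = 5.
  47 = 23*2 + 1, so a_1 = 23.
  2 = 2*1 + 0, so a_2 = 2.
The remainder reaches 0 after 3 divisions, so the expansion has 3 partial quotients, read off in order.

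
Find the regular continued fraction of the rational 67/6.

Run the Euclidean algorithm on 67 and 6; the successive quotients are the partial quotients a_0, a_1, ... (each step inverts the fractional part left over by the previous one):
  67 = 11*6 + 1, so a_0 = 11.
  6 = 6*1 + 0, so a_1 = 6.
The remainder reaches 0 after 2 divisions, so the expansion has 2 partial quotients, read off in order.

[11; 6]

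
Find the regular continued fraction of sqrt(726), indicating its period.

[26; (1, 16, 1, 52)]

Write x_i = (sqrt(726) + m_i)/d_i with (m_0, d_0) = (0, 1). a_0 = floor(sqrt(726)) = 26, since 26^2 = 676 <= 726 < 729 = 27^2.
Iterate m_{i+1} = d_i*a_i - m_i, d_{i+1} = (726 - m_{i+1}^2)/d_i, a_{i+1} = floor((a_0 + m_{i+1})/d_{i+1}):
  m_1 = 1*26 - 0 = 26, d_1 = (726 - 26^2)/1 = 50/1 = 50, a_1 = floor((26 + 26)/50) = 1.
  m_2 = 50*1 - 26 = 24, d_2 = (726 - 24^2)/50 = 150/50 = 3, a_2 = floor((26 + 24)/3) = 16.
  m_3 = 3*16 - 24 = 24, d_3 = (726 - 24^2)/3 = 150/3 = 50, a_3 = floor((26 + 24)/50) = 1.
  m_4 = 50*1 - 24 = 26, d_4 = (726 - 26^2)/50 = 50/50 = 1, a_4 = floor((26 + 26)/1) = 52.
  m_5 = 1*52 - 26 = 26, d_5 = (726 - 26^2)/1 = 50/1 = 50: (m_5, d_5) = (m_1, d_1) = (26, 50), so from here the quotients repeat a_1, ..., a_4; the period length is 4.
Hence the expansion of sqrt(726) is a_0 = 26 followed by the repeating block 1, 16, 1, 52 (period 4).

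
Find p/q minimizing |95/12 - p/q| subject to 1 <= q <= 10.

79/10

Expand x = 95/12 as a continued fraction with the Euclidean algorithm:
  95 = 7*12 + 11, so a_0 = 7.
  12 = 1*11 + 1, so a_1 = 1.
  11 = 11*1 + 0, so a_2 = 11.
so x = [7; 1, 11].
Convergents (p_i = a_i*p_{i-1} + p_{i-2}, q_i = a_i*q_{i-1} + q_{i-2} with p_{-2}=0, p_{-1}=1, q_{-2}=1, q_{-1}=0), until the denominator exceeds 10:
  i=0: a_0=7, p_0 = 7*1 + 0 = 7, q_0 = 7*0 + 1 = 1.
  i=1: a_1=1, p_1 = 1*7 + 1 = 8, q_1 = 1*1 + 0 = 1.
  i=2: a_2=11, p_2 = 11*8 + 7 = 95, q_2 = 11*1 + 1 = 12.
q_2 = 12 > 10, so the last convergent with denominator <= 10 is p_1/q_1 = 8/1.
The closest fraction with denominator <= 10 is either p_1/q_1 or the intermediate fraction (k*p_1 + p_0)/(k*q_1 + q_0) with the largest k >= 1 whose denominator stays <= 10; these approach x as k grows, and every other convergent or intermediate fraction in range is farther away.
Largest k: floor((10 - q_0)/q_1) = floor((10 - 1)/1) = 9.
That gives (9*8 + 7)/(9*1 + 1) = 79/10.
Compare the errors: |x - 8/1| = |95*1 - 8*12|/(12*1) = 1/12, and |x - 79/10| = |95*10 - 79*12|/(12*10) = 2/120.
Cross-multiplying, 2*12 = 24 < 120 = 1*120, so 2/120 is smaller: the intermediate fraction 79/10 is closer to x than 8/1.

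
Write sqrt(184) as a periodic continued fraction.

Write x_i = (sqrt(184) + m_i)/d_i with (m_0, d_0) = (0, 1). a_0 = floor(sqrt(184)) = 13, since 13^2 = 169 <= 184 < 196 = 14^2.
Iterate m_{i+1} = d_i*a_i - m_i, d_{i+1} = (184 - m_{i+1}^2)/d_i, a_{i+1} = floor((a_0 + m_{i+1})/d_{i+1}):
  m_1 = 1*13 - 0 = 13, d_1 = (184 - 13^2)/1 = 15/1 = 15, a_1 = floor((13 + 13)/15) = 1.
  m_2 = 15*1 - 13 = 2, d_2 = (184 - 2^2)/15 = 180/15 = 12, a_2 = floor((13 + 2)/12) = 1.
  m_3 = 12*1 - 2 = 10, d_3 = (184 - 10^2)/12 = 84/12 = 7, a_3 = floor((13 + 10)/7) = 3.
  m_4 = 7*3 - 10 = 11, d_4 = (184 - 11^2)/7 = 63/7 = 9, a_4 = floor((13 + 11)/9) = 2.
  m_5 = 9*2 - 11 = 7, d_5 = (184 - 7^2)/9 = 135/9 = 15, a_5 = floor((13 + 7)/15) = 1.
  m_6 = 15*1 - 7 = 8, d_6 = (184 - 8^2)/15 = 120/15 = 8, a_6 = floor((13 + 8)/8) = 2.
  m_7 = 8*2 - 8 = 8, d_7 = (184 - 8^2)/8 = 120/8 = 15, a_7 = floor((13 + 8)/15) = 1.
  m_8 = 15*1 - 8 = 7, d_8 = (184 - 7^2)/15 = 135/15 = 9, a_8 = floor((13 + 7)/9) = 2.
  m_9 = 9*2 - 7 = 11, d_9 = (184 - 11^2)/9 = 63/9 = 7, a_9 = floor((13 + 11)/7) = 3.
  m_10 = 7*3 - 11 = 10, d_10 = (184 - 10^2)/7 = 84/7 = 12, a_10 = floor((13 + 10)/12) = 1.
  m_11 = 12*1 - 10 = 2, d_11 = (184 - 2^2)/12 = 180/12 = 15, a_11 = floor((13 + 2)/15) = 1.
  m_12 = 15*1 - 2 = 13, d_12 = (184 - 13^2)/15 = 15/15 = 1, a_12 = floor((13 + 13)/1) = 26.
  m_13 = 1*26 - 13 = 13, d_13 = (184 - 13^2)/1 = 15/1 = 15: (m_13, d_13) = (m_1, d_1) = (13, 15), so from here the quotients repeat a_1, ..., a_12; the period length is 12.
Hence the expansion of sqrt(184) is a_0 = 13 followed by the repeating block 1, 1, 3, 2, 1, 2, 1, 2, 3, 1, 1, 26 (period 12).

[13; (1, 1, 3, 2, 1, 2, 1, 2, 3, 1, 1, 26)]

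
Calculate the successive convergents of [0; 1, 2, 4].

0/1, 1/1, 2/3, 9/13

Using the convergent recurrence p_i = a_i*p_{i-1} + p_{i-2}, q_i = a_i*q_{i-1} + q_{i-2} with p_{-2}=0, p_{-1}=1, q_{-2}=1, q_{-1}=0:
  i=0: a_0=0, p_0 = 0*1 + 0 = 0, q_0 = 0*0 + 1 = 1.
  i=1: a_1=1, p_1 = 1*0 + 1 = 1, q_1 = 1*1 + 0 = 1.
  i=2: a_2=2, p_2 = 2*1 + 0 = 2, q_2 = 2*1 + 1 = 3.
  i=3: a_3=4, p_3 = 4*2 + 1 = 9, q_3 = 4*3 + 1 = 13.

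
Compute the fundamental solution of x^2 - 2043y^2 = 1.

First expand sqrt(2043) as a continued fraction. With x_i = (sqrt(2043) + m_i)/d_i and (m_0, d_0) = (0, 1): a_0 = floor(sqrt(2043)) = 45, since 45^2 = 2025 <= 2043 < 2116 = 46^2.
Iterate m_{i+1} = d_i*a_i - m_i, d_{i+1} = (2043 - m_{i+1}^2)/d_i, a_{i+1} = floor((a_0 + m_{i+1})/d_{i+1}):
  m_1 = 1*45 - 0 = 45, d_1 = (2043 - 45^2)/1 = 18/1 = 18, a_1 = floor((45 + 45)/18) = 5.
  m_2 = 18*5 - 45 = 45, d_2 = (2043 - 45^2)/18 = 18/18 = 1, a_2 = floor((45 + 45)/1) = 90.
  m_3 = 1*90 - 45 = 45, d_3 = (2043 - 45^2)/1 = 18/1 = 18: (m_3, d_3) = (m_1, d_1) = (45, 18), so from here the quotients repeat a_1, a_2; the period length is 2.
So sqrt(2043) = [45; (5, 90)] with period length k = 2.
k is even, so the fundamental solution of x^2 - 2043y^2 = 1 is (p_{k-1}, q_{k-1}) = (p_1, q_1); compute convergents through index 1.
Convergents (p_i = a_i*p_{i-1} + p_{i-2}, q_i = a_i*q_{i-1} + q_{i-2} with p_{-2}=0, p_{-1}=1, q_{-2}=1, q_{-1}=0):
  i=0: a_0=45, p_0 = 45*1 + 0 = 45, q_0 = 45*0 + 1 = 1.
  i=1: a_1=5, p_1 = 5*45 + 1 = 226, q_1 = 5*1 + 0 = 5.
Check: 226^2 - 2043*5^2 = 51076 - 51075 = 1, so (x, y) = (226, 5) solves the equation, and by the theorem it is the least positive solution.

(x, y) = (226, 5)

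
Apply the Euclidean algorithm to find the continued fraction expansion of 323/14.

[23; 14]

Run the Euclidean algorithm on 323 and 14; the successive quotients are the partial quotients a_0, a_1, ... (each step inverts the fractional part left over by the previous one):
  323 = 23*14 + 1, so a_0 = 23.
  14 = 14*1 + 0, so a_1 = 14.
The remainder reaches 0 after 2 divisions, so the expansion has 2 partial quotients, read off in order.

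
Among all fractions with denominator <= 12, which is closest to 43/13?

Expand x = 43/13 as a continued fraction with the Euclidean algorithm:
  43 = 3*13 + 4, so a_0 = 3.
  13 = 3*4 + 1, so a_1 = 3.
  4 = 4*1 + 0, so a_2 = 4.
so x = [3; 3, 4].
Convergents (p_i = a_i*p_{i-1} + p_{i-2}, q_i = a_i*q_{i-1} + q_{i-2} with p_{-2}=0, p_{-1}=1, q_{-2}=1, q_{-1}=0), until the denominator exceeds 12:
  i=0: a_0=3, p_0 = 3*1 + 0 = 3, q_0 = 3*0 + 1 = 1.
  i=1: a_1=3, p_1 = 3*3 + 1 = 10, q_1 = 3*1 + 0 = 3.
  i=2: a_2=4, p_2 = 4*10 + 3 = 43, q_2 = 4*3 + 1 = 13.
q_2 = 13 > 12, so the last convergent with denominator <= 12 is p_1/q_1 = 10/3.
The closest fraction with denominator <= 12 is either p_1/q_1 or the intermediate fraction (k*p_1 + p_0)/(k*q_1 + q_0) with the largest k >= 1 whose denominator stays <= 12; these approach x as k grows, and every other convergent or intermediate fraction in range is farther away.
Largest k: floor((12 - q_0)/q_1) = floor((12 - 1)/3) = 3.
That gives (3*10 + 3)/(3*3 + 1) = 33/10.
Compare the errors: |x - 10/3| = |43*3 - 10*13|/(13*3) = 1/39, and |x - 33/10| = |43*10 - 33*13|/(13*10) = 1/130.
Cross-multiplying, 1*39 = 39 < 130 = 1*130, so 1/130 is smaller: the intermediate fraction 33/10 is closer to x than 10/3.

33/10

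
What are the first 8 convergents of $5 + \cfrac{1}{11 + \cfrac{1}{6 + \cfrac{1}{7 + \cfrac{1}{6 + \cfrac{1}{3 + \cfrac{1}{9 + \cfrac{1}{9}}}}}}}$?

5/1, 56/11, 341/67, 2443/480, 14999/2947, 47440/9321, 441959/86836, 4025071/790845

Using the convergent recurrence p_i = a_i*p_{i-1} + p_{i-2}, q_i = a_i*q_{i-1} + q_{i-2} with p_{-2}=0, p_{-1}=1, q_{-2}=1, q_{-1}=0:
  i=0: a_0=5, p_0 = 5*1 + 0 = 5, q_0 = 5*0 + 1 = 1.
  i=1: a_1=11, p_1 = 11*5 + 1 = 56, q_1 = 11*1 + 0 = 11.
  i=2: a_2=6, p_2 = 6*56 + 5 = 341, q_2 = 6*11 + 1 = 67.
  i=3: a_3=7, p_3 = 7*341 + 56 = 2443, q_3 = 7*67 + 11 = 480.
  i=4: a_4=6, p_4 = 6*2443 + 341 = 14999, q_4 = 6*480 + 67 = 2947.
  i=5: a_5=3, p_5 = 3*14999 + 2443 = 47440, q_5 = 3*2947 + 480 = 9321.
  i=6: a_6=9, p_6 = 9*47440 + 14999 = 441959, q_6 = 9*9321 + 2947 = 86836.
  i=7: a_7=9, p_7 = 9*441959 + 47440 = 4025071, q_7 = 9*86836 + 9321 = 790845.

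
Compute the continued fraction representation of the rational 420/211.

[1; 1, 104, 2]

Run the Euclidean algorithm on 420 and 211; the successive quotients are the partial quotients a_0, a_1, ... (each step inverts the fractional part left over by the previous one):
  420 = 1*211 + 209, so a_0 = 1.
  211 = 1*209 + 2, so a_1 = 1.
  209 = 104*2 + 1, so a_2 = 104.
  2 = 2*1 + 0, so a_3 = 2.
The remainder reaches 0 after 4 divisions, so the expansion has 4 partial quotients, read off in order.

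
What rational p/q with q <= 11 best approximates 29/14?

23/11

Expand x = 29/14 as a continued fraction with the Euclidean algorithm:
  29 = 2*14 + 1, so a_0 = 2.
  14 = 14*1 + 0, so a_1 = 14.
so x = [2; 14].
Convergents (p_i = a_i*p_{i-1} + p_{i-2}, q_i = a_i*q_{i-1} + q_{i-2} with p_{-2}=0, p_{-1}=1, q_{-2}=1, q_{-1}=0), until the denominator exceeds 11:
  i=0: a_0=2, p_0 = 2*1 + 0 = 2, q_0 = 2*0 + 1 = 1.
  i=1: a_1=14, p_1 = 14*2 + 1 = 29, q_1 = 14*1 + 0 = 14.
q_1 = 14 > 11, so the last convergent with denominator <= 11 is p_0/q_0 = 2/1.
The closest fraction with denominator <= 11 is either p_0/q_0 or the intermediate fraction (k*p_0 + p_{-1})/(k*q_0 + q_{-1}) with the largest k >= 1 whose denominator stays <= 11; these approach x as k grows, and every other convergent or intermediate fraction in range is farther away.
Largest k: floor((11 - q_{-1})/q_0) = floor((11 - 0)/1) = 11 (using the seeds p_{-1} = 1, q_{-1} = 0).
That gives (11*2 + 1)/(11*1 + 0) = 23/11.
Compare the errors: |x - 2/1| = |29*1 - 2*14|/(14*1) = 1/14, and |x - 23/11| = |29*11 - 23*14|/(14*11) = 3/154.
Cross-multiplying, 3*14 = 42 < 154 = 1*154, so 3/154 is smaller: the intermediate fraction 23/11 is closer to x than 2/1.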